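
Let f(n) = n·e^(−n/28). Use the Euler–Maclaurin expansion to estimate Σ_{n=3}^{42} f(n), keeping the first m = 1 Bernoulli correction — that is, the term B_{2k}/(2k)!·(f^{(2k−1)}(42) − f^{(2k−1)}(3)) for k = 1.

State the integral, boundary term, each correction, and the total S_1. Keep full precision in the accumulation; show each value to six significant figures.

Integral: ∫_3^42 x·e^(−x/28) dx = 342.474.
Boundary: ½(f(3) + f(42)) = ½(2.69519 + 9.37147) = 6.03333.
So far: 348.507.
Order-1 term: 1/12 · (-0.111565 − 0.802140) = -0.0761421.

S_1 ≈ 348.431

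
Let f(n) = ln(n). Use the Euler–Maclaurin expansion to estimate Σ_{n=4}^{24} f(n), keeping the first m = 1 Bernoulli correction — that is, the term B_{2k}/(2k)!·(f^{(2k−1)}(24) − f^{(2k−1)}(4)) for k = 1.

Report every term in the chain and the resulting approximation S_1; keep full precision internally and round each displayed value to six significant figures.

S_1 ≈ 52.9929

The integral term ∫_4^24 ln(x) dx = 50.7281.
Endpoint term: (f(4) + f(24))/2 = (1.38629 + 3.17805)/2 = 2.28217.
Integral + boundary = 53.0103.
Correction k=1: B_{2}/2! · (f^{(1)}(24) − f^{(1)}(4)) = 1/12 · (0.0416667 − 0.250000) = -0.0173611.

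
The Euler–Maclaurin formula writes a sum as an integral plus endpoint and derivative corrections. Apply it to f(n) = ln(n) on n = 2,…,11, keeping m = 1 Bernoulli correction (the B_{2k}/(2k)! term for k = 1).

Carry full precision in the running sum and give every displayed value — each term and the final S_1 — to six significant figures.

S_1 ≈ 17.5020

Integral: ∫_2^11 ln(x) dx = 15.9906.
½[f(2) + f(11)] = ½[0.693147 + 2.39790] = 1.54552.
Running total after boundary: 17.5361.
Order-1 term: 1/12 · (0.0909091 − 0.500000) = -0.0340909.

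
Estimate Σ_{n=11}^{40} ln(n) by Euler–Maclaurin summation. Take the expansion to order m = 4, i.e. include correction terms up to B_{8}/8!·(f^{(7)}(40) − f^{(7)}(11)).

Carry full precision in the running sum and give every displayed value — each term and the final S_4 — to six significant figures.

The integral term ∫_11^40 ln(x) dx = 92.1783.
Boundary: ½(f(11) + f(40)) = ½(2.39790 + 3.68888) = 3.04339.
Running total after boundary: 95.2217.
Correction k=1: B_{2}/2! · (f^{(1)}(40) − f^{(1)}(11)) = 1/12 · (0.0250000 − 0.0909091) = -0.00549242.
After k=1: 95.2162.
Correction k=2: B_{4}/4! · (f^{(3)}(40) − f^{(3)}(11)) = −1/720 · (3.12500e-05 − 0.00150263) = 2.04358e-06.
After k=2: 95.2162.
Correction k=3: B_{6}/6! · (f^{(5)}(40) − f^{(5)}(11)) = 1/30240 · (2.34375e-07 − 0.000149021) = -4.92020e-09.
After k=3: 95.2162.
Correction k=4: B_{8}/8! · (f^{(7)}(40) − f^{(7)}(11)) = −1/1209600 · (4.39453e-09 − 3.69474e-05) = 3.05415e-11.

S_4 ≈ 95.2162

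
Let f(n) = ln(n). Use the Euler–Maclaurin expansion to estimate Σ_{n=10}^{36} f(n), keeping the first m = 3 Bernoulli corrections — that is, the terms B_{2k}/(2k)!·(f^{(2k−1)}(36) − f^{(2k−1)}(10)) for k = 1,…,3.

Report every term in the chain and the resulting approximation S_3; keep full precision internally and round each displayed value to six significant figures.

The integral term ∫_10^36 ln(x) dx = 79.9808.
½[f(10) + f(36)] = ½[2.30259 + 3.58352] = 2.94305.
Integral + boundary = 82.9239.
Order-1 term: 1/12 · (0.0277778 − 0.100000) = -0.00601852.
Partial sum through k=1: 82.9179.
Order-2 term: −1/720 · (4.28669e-05 − 0.00200000) = 2.71824e-06.
Partial sum through k=2: 82.9179.
Order-3 term: 1/30240 · (3.96916e-07 − 0.000240000) = -7.92338e-09.

S_3 ≈ 82.9179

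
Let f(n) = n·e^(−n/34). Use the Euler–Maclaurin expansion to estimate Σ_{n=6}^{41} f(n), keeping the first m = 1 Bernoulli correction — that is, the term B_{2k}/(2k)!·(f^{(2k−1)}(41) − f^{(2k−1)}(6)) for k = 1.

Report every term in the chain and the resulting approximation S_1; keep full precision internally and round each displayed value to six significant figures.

Integral: ∫_6^41 x·e^(−x/34) dx = 376.443.
Boundary: ½(f(6) + f(41)) = ½(5.02934 + 12.2765) = 8.65294.
So far: 385.096.
Order-1 term: 1/12 · (-0.0616469 − 0.690302) = -0.0626624.

S_1 ≈ 385.034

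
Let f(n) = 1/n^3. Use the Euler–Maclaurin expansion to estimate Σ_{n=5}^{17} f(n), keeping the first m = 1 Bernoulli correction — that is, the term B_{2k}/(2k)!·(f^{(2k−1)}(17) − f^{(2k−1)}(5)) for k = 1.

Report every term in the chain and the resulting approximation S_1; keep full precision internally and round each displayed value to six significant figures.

S_1 ≈ 0.0227687

Integral: ∫_5^17 1/x^3 dx = 0.0182699.
½[f(5) + f(17)] = ½[0.00800000 + 0.000203542] = 0.00410177.
So far: 0.0223717.
Correction k=1: B_{2}/2! · (f^{(1)}(17) − f^{(1)}(5)) = 1/12 · (-3.59191e-05 − (-0.00480000)) = 0.000397007.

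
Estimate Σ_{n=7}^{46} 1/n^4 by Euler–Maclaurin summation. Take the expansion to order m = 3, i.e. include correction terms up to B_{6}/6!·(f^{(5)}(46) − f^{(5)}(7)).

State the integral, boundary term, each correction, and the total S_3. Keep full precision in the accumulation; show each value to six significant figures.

S_3 ≈ 0.00119639

Integral: ∫_7^46 1/x^4 dx = 0.000968393.
Boundary: ½(f(7) + f(46)) = ½(0.000416493 + 2.23341e-07) = 0.000208358.
Running total after boundary: 0.00117675.
Order-1 term: 1/12 · (-1.94210e-08 − (-0.000237996)) = 1.98314e-05.
Partial sum through k=1: 0.00119658.
Order-2 term: −1/720 · (-2.75345e-10 − (-0.000145712)) = -2.02377e-07.
Partial sum through k=2: 0.00119638.
Order-3 term: 1/30240 · (-7.28700e-12 − (-0.000166528)) = 5.50687e-09.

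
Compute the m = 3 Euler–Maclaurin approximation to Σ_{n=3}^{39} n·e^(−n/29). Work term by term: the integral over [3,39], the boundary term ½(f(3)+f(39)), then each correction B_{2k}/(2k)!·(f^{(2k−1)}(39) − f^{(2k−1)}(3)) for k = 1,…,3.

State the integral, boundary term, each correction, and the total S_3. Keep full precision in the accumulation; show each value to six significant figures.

The integral term ∫_3^39 x·e^(−x/29) dx = 322.926.
Boundary: ½(f(3) + f(39)) = ½(2.70517 + 10.1628) = 6.43398.
Integral + boundary = 329.360.
k=1: B_{2}/(2)! × [f^{(1)}(39) − f^{(1)}(3)] = 1/12 × (-0.0898568 − 0.808441) = -0.0748581.
Running total after k=1: 329.285.
k=2: B_{4}/(4)! × [f^{(3)}(39) − f^{(3)}(3)] = −1/720 × (0.000512857 − 0.00310569) = 3.60116e-06.
Running total after k=2: 329.285.
k=3: B_{6}/(6)! × [f^{(5)}(39) − f^{(5)}(3)] = 1/30240 × (1.34668e-06 − 6.24268e-06) = -1.61905e-10.

S_3 ≈ 329.285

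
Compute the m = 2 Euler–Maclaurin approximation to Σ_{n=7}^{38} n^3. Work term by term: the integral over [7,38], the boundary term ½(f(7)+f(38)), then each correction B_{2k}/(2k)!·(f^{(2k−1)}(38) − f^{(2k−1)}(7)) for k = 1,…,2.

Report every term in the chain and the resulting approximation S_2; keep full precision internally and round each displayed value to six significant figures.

S_2 ≈ 548640

∫_7^38 x^3 dx evaluates to 520684.
Endpoint term: (f(7) + f(38))/2 = (343.000 + 54872.0)/2 = 27607.5.
Running total after boundary: 548291.
Correction k=1: B_{2}/2! · (f^{(1)}(38) − f^{(1)}(7)) = 1/12 · (4332.00 − 147.000) = 348.750.
Partial sum through k=1: 548640.
Correction k=2: B_{4}/4! · (f^{(3)}(38) − f^{(3)}(7)) = −1/720 · (6.00000 − 6.00000) = 0.00000.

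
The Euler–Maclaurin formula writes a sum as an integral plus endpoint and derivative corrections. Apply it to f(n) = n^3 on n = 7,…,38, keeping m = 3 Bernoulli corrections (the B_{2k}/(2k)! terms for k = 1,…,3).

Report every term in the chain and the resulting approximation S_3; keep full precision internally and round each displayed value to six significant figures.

The integral term ∫_7^38 x^3 dx = 520684.
½[f(7) + f(38)] = ½[343.000 + 54872.0] = 27607.5.
So far: 548291.
k=1: B_{2}/(2)! × [f^{(1)}(38) − f^{(1)}(7)] = 1/12 × (4332.00 − 147.000) = 348.750.
After k=1: 548640.
k=2: B_{4}/(4)! × [f^{(3)}(38) − f^{(3)}(7)] = −1/720 × (6.00000 − 6.00000) = 0.00000.
After k=2: 548640.
k=3: B_{6}/(6)! × [f^{(5)}(38) − f^{(5)}(7)] = 1/30240 × (0.00000 − 0.00000) = 0.00000.

S_3 ≈ 548640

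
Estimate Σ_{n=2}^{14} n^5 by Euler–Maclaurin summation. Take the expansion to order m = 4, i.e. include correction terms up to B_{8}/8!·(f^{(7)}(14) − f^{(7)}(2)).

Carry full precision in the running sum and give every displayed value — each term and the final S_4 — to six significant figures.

S_4 ≈ 1.53982e+06

Integral: ∫_2^14 x^5 dx = 1.25491e+06.
Boundary: ½(f(2) + f(14)) = ½(32.0000 + 537824) = 268928.
Running total after boundary: 1.52384e+06.
Correction k=1: B_{2}/2! · (f^{(1)}(14) − f^{(1)}(2)) = 1/12 · (192080 − 80.0000) = 16000.0.
Running total after k=1: 1.53984e+06.
Correction k=2: B_{4}/4! · (f^{(3)}(14) − f^{(3)}(2)) = −1/720 · (11760.0 − 240.000) = -16.0000.
Running total after k=2: 1.53982e+06.
Correction k=3: B_{6}/6! · (f^{(5)}(14) − f^{(5)}(2)) = 1/30240 · (120.000 − 120.000) = 0.00000.
Running total after k=3: 1.53982e+06.
Correction k=4: B_{8}/8! · (f^{(7)}(14) − f^{(7)}(2)) = −1/1209600 · (0.00000 − 0.00000) = 0.00000.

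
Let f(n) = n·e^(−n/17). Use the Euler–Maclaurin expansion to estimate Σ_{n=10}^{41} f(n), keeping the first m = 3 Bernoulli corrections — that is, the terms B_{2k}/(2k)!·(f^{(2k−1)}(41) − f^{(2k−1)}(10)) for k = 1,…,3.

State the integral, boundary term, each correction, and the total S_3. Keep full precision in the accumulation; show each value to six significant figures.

The integral term ∫_10^41 x·e^(−x/17) dx = 166.484.
½[f(10) + f(41)] = ½[5.55306 + 3.67593] = 4.61450.
So far: 171.098.
Correction k=1: B_{2}/2! · (f^{(1)}(41) − f^{(1)}(10)) = 1/12 · (-0.126574 − 0.228656) = -0.0296025.
Partial sum through k=1: 171.069.
Correction k=2: B_{4}/4! · (f^{(3)}(41) − f^{(3)}(10)) = −1/720 · (0.000182489 − 0.00463415) = 6.18286e-06.
Partial sum through k=2: 171.069.
Correction k=3: B_{6}/6! · (f^{(5)}(41) − f^{(5)}(10)) = 1/30240 · (2.77838e-06 − 2.93325e-05) = -8.78113e-10.

S_3 ≈ 171.069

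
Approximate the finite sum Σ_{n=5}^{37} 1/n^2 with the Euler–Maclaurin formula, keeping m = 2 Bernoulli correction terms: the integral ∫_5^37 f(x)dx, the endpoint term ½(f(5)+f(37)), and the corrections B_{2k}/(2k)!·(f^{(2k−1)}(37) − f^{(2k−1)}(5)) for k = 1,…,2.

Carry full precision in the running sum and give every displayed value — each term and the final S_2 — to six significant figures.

The integral term ∫_5^37 1/x^2 dx = 0.172973.
Endpoint term: (f(5) + f(37))/2 = (0.0400000 + 0.000730460)/2 = 0.0203652.
So far: 0.193338.
Order-1 term: 1/12 · (-3.94843e-05 − (-0.0160000)) = 0.00133004.
Partial sum through k=1: 0.194668.
Order-2 term: −1/720 · (-3.46101e-07 − (-0.00768000)) = -1.06662e-05.

S_2 ≈ 0.194658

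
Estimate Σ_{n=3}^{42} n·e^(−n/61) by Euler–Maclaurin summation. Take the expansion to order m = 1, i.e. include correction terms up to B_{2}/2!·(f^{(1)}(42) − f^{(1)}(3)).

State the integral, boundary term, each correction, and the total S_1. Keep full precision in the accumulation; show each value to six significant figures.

The integral term ∫_3^42 x·e^(−x/61) dx = 560.589.
Endpoint term: (f(3) + f(42))/2 = (2.85603 + 21.0973)/2 = 11.9767.
So far: 572.566.
k=1: B_{2}/(2)! × [f^{(1)}(42) − f^{(1)}(3)] = 1/12 × (0.156459 − 0.905189) = -0.0623942.

S_1 ≈ 572.504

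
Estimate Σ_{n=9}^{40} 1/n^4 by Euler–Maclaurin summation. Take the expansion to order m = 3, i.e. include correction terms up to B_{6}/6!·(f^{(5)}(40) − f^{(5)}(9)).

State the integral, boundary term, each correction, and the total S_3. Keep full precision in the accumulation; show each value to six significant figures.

S_3 ≈ 0.000534050

Integral: ∫_9^40 1/x^4 dx = 0.000452039.
½[f(9) + f(40)] = ½[0.000152416 + 3.90625e-07] = 7.64032e-05.
Running total after boundary: 0.000528442.
Correction k=1: B_{2}/2! · (f^{(1)}(40) − f^{(1)}(9)) = 1/12 · (-3.90625e-08 − (-6.77404e-05)) = 5.64177e-06.
Running total after k=1: 0.000534084.
Correction k=2: B_{4}/4! · (f^{(3)}(40) − f^{(3)}(9)) = −1/720 · (-7.32422e-10 − (-2.50890e-05)) = -3.48448e-08.
Running total after k=2: 0.000534049.
Correction k=3: B_{6}/6! · (f^{(5)}(40) − f^{(5)}(9)) = 1/30240 · (-2.56348e-11 − (-1.73455e-05)) = 5.73594e-10.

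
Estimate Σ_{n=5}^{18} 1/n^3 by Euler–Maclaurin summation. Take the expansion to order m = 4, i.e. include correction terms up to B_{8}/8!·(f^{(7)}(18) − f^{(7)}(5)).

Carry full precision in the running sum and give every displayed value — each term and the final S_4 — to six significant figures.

S_4 ≈ 0.0229350

∫_5^18 1/x^3 dx evaluates to 0.0184568.
½[f(5) + f(18)] = ½[0.00800000 + 0.000171468] = 0.00408573.
Integral + boundary = 0.0225425.
Order-1 term: 1/12 · (-2.85780e-05 − (-0.00480000)) = 0.000397619.
After k=1: 0.0229401.
Order-2 term: −1/720 · (-1.76407e-06 − (-0.00384000)) = -5.33088e-06.
After k=2: 0.0229348.
Order-3 term: 1/30240 · (-2.28676e-07 − (-0.00645120)) = 2.13326e-07.
After k=3: 0.0229350.
Order-4 term: −1/1209600 · (-5.08169e-08 − (-0.0185795)) = -1.53600e-08.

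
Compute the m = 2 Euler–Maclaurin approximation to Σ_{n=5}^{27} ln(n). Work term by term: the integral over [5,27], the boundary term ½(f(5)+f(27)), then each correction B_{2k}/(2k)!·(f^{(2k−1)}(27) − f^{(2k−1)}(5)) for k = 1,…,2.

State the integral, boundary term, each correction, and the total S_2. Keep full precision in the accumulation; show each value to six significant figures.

The integral term ∫_5^27 ln(x) dx = 58.9404.
Boundary: ½(f(5) + f(27)) = ½(1.60944 + 3.29584) = 2.45264.
Integral + boundary = 61.3930.
Order-1 term: 1/12 · (0.0370370 − 0.200000) = -0.0135802.
Partial sum through k=1: 61.3795.
Order-2 term: −1/720 · (0.000101611 − 0.0160000) = 2.20811e-05.

S_2 ≈ 61.3795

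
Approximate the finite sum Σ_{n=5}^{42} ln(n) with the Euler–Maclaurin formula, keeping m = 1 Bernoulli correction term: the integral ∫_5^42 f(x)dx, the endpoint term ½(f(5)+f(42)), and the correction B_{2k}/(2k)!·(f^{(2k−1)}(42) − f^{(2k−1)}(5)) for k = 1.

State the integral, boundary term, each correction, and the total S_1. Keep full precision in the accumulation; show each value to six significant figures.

The integral term ∫_5^42 ln(x) dx = 111.935.
Boundary: ½(f(5) + f(42)) = ½(1.60944 + 3.73767) = 2.67355.
Running total after boundary: 114.608.
k=1: B_{2}/(2)! × [f^{(1)}(42) − f^{(1)}(5)] = 1/12 × (0.0238095 − 0.200000) = -0.0146825.

S_1 ≈ 114.594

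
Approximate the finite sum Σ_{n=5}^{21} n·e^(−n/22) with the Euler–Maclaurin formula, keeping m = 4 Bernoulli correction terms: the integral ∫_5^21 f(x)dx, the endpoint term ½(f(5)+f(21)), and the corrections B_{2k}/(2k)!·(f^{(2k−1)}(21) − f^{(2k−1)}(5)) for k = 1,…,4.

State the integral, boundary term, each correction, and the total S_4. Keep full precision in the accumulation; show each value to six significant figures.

The integral term ∫_5^21 x·e^(−x/22) dx = 109.044.
½[f(5) + f(21)] = ½[3.98352 + 8.08473] = 6.03412.
Running total after boundary: 115.078.
Correction k=1: B_{2}/2! · (f^{(1)}(21) − f^{(1)}(5)) = 1/12 · (0.0174994 − 0.615634) = -0.0498446.
Running total after k=1: 115.028.
Correction k=2: B_{4}/4! · (f^{(3)}(21) − f^{(3)}(5)) = −1/720 · (0.00162701 − 0.00456414) = 4.07934e-06.
Running total after k=2: 115.028.
Correction k=3: B_{6}/6! · (f^{(5)}(21) − f^{(5)}(5)) = 1/30240 · (6.64849e-06 − 1.62320e-05) = -3.16916e-10.
Running total after k=3: 115.028.
Correction k=4: B_{8}/8! · (f^{(7)}(21) − f^{(7)}(5)) = −1/1209600 · (2.05276e-08 − 4.75909e-08) = 2.23738e-14.

S_4 ≈ 115.028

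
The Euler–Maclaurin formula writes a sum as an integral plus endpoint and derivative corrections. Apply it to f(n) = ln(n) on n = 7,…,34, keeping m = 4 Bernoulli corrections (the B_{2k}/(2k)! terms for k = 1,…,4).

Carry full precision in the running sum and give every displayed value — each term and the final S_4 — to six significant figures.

The integral term ∫_7^34 ln(x) dx = 79.2749.
½[f(7) + f(34)] = ½[1.94591 + 3.52636] = 2.73614.
Running total after boundary: 82.0110.
Order-1 term: 1/12 · (0.0294118 − 0.142857) = -0.00945378.
Running total after k=1: 82.0016.
Order-2 term: −1/720 · (5.08854e-05 − 0.00583090) = 8.02780e-06.
Running total after k=2: 82.0016.
Order-3 term: 1/30240 · (5.28222e-07 − 0.00142798) = -4.72040e-08.
Running total after k=3: 82.0016.
Order-4 term: −1/1209600 · (1.37082e-08 − 0.000874271) = 7.22766e-10.

S_4 ≈ 82.0016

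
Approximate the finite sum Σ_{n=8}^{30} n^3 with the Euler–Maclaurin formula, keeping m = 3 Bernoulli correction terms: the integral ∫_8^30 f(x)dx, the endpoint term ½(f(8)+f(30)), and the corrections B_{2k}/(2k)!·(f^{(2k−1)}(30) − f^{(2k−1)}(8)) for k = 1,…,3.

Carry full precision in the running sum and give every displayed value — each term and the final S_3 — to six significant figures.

S_3 ≈ 215441

∫_8^30 x^3 dx evaluates to 201476.
Endpoint term: (f(8) + f(30))/2 = (512.000 + 27000.0)/2 = 13756.0.
Integral + boundary = 215232.
k=1: B_{2}/(2)! × [f^{(1)}(30) − f^{(1)}(8)] = 1/12 × (2700.00 − 192.000) = 209.000.
Running total after k=1: 215441.
k=2: B_{4}/(4)! × [f^{(3)}(30) − f^{(3)}(8)] = −1/720 × (6.00000 − 6.00000) = 0.00000.
Running total after k=2: 215441.
k=3: B_{6}/(6)! × [f^{(5)}(30) − f^{(5)}(8)] = 1/30240 × (0.00000 − 0.00000) = 0.00000.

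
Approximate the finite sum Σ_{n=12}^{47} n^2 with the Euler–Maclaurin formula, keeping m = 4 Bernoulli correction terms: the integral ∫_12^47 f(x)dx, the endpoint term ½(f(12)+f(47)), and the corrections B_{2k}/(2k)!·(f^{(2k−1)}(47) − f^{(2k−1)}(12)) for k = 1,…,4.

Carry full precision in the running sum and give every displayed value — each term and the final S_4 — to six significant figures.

S_4 ≈ 35214.0

The integral term ∫_12^47 x^2 dx = 34031.7.
½[f(12) + f(47)] = ½[144.000 + 2209.00] = 1176.50.
Running total after boundary: 35208.2.
Correction k=1: B_{2}/2! · (f^{(1)}(47) − f^{(1)}(12)) = 1/12 · (94.0000 − 24.0000) = 5.83333.
Partial sum through k=1: 35214.0.
Correction k=2: B_{4}/4! · (f^{(3)}(47) − f^{(3)}(12)) = −1/720 · (0.00000 − 0.00000) = 0.00000.
Partial sum through k=2: 35214.0.
Correction k=3: B_{6}/6! · (f^{(5)}(47) − f^{(5)}(12)) = 1/30240 · (0.00000 − 0.00000) = 0.00000.
Partial sum through k=3: 35214.0.
Correction k=4: B_{8}/8! · (f^{(7)}(47) − f^{(7)}(12)) = −1/1209600 · (0.00000 − 0.00000) = 0.00000.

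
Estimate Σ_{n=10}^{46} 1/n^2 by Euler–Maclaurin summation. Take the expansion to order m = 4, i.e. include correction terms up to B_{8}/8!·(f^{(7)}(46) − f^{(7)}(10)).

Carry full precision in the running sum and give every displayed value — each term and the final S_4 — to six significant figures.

S_4 ≈ 0.0836618

Integral: ∫_10^46 1/x^2 dx = 0.0782609.
½[f(10) + f(46)] = ½[0.0100000 + 0.000472590] = 0.00523629.
Running total after boundary: 0.0834972.
Order-1 term: 1/12 · (-2.05474e-05 − (-0.00200000)) = 0.000164954.
Running total after k=1: 0.0836621.
Order-2 term: −1/720 · (-1.16526e-07 − (-0.000240000)) = -3.33171e-07.
Running total after k=2: 0.0836618.
Order-3 term: 1/30240 · (-1.65207e-09 − (-7.20000e-05)) = 2.38090e-09.
Running total after k=3: 0.0836618.
Order-4 term: −1/1209600 · (-4.37220e-11 − (-4.03200e-05)) = -3.33333e-11.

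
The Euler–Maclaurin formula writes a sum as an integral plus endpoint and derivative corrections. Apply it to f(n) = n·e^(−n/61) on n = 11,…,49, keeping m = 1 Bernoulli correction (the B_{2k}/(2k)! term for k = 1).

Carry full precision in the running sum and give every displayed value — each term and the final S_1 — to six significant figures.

The integral term ∫_11^49 x·e^(−x/61) dx = 662.176.
Boundary: ½(f(11) + f(49)) = ½(9.18496 + 21.9451) = 15.5650.
Integral + boundary = 677.741.
Correction k=1: B_{2}/2! · (f^{(1)}(49) − f^{(1)}(11)) = 1/12 · (0.0881032 − 0.684423) = -0.0496933.

S_1 ≈ 677.691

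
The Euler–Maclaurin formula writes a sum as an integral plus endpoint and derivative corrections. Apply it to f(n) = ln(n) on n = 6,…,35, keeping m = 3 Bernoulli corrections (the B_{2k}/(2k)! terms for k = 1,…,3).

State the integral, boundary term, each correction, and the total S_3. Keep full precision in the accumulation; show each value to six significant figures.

Integral: ∫_6^35 ln(x) dx = 84.6866.
Boundary: ½(f(6) + f(35)) = ½(1.79176 + 3.55535) = 2.67355.
Running total after boundary: 87.3602.
Order-1 term: 1/12 · (0.0285714 − 0.166667) = -0.0115079.
Partial sum through k=1: 87.3487.
Order-2 term: −1/720 · (4.66472e-05 − 0.00925926) = 1.27953e-05.
Partial sum through k=2: 87.3487.
Order-3 term: 1/30240 · (4.56952e-07 − 0.00308642) = -1.02049e-07.

S_3 ≈ 87.3487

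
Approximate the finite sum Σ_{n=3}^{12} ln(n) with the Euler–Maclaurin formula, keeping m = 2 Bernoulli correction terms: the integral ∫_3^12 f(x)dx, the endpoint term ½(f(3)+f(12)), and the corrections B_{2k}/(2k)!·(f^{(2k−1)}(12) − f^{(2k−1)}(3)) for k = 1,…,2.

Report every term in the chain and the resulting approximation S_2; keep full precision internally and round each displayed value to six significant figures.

Integral: ∫_3^12 ln(x) dx = 17.5230.
Endpoint term: (f(3) + f(12))/2 = (1.09861 + 2.48491)/2 = 1.79176.
Running total after boundary: 19.3148.
k=1: B_{2}/(2)! × [f^{(1)}(12) − f^{(1)}(3)] = 1/12 × (0.0833333 − 0.333333) = -0.0208333.
Running total after k=1: 19.2940.
k=2: B_{4}/(4)! × [f^{(3)}(12) − f^{(3)}(3)] = −1/720 × (0.00115741 − 0.0740741) = 0.000101273.

S_2 ≈ 19.2941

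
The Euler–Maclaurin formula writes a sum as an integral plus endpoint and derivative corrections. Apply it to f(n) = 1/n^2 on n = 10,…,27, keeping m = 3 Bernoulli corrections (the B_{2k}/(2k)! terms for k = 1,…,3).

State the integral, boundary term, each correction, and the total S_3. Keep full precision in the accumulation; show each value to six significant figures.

∫_10^27 1/x^2 dx evaluates to 0.0629630.
½[f(10) + f(27)] = ½[0.0100000 + 0.00137174] = 0.00568587.
Running total after boundary: 0.0686488.
Correction k=1: B_{2}/2! · (f^{(1)}(27) − f^{(1)}(10)) = 1/12 · (-0.000101611 − (-0.00200000)) = 0.000158199.
Running total after k=1: 0.0688070.
Correction k=2: B_{4}/4! · (f^{(3)}(27) − f^{(3)}(10)) = −1/720 · (-1.67260e-06 − (-0.000240000)) = -3.31010e-07.
Running total after k=2: 0.0688067.
Correction k=3: B_{6}/6! · (f^{(5)}(27) − f^{(5)}(10)) = 1/30240 · (-6.88313e-08 − (-7.20000e-05)) = 2.37868e-09.

S_3 ≈ 0.0688067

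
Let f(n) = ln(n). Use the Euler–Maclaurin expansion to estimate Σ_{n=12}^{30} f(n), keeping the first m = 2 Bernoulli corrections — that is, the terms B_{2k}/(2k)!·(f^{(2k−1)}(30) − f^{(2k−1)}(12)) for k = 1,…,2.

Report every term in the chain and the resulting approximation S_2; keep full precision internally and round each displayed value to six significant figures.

The integral term ∫_12^30 ln(x) dx = 54.2170.
Boundary: ½(f(12) + f(30)) = ½(2.48491 + 3.40120) = 2.94305.
Integral + boundary = 57.1601.
k=1: B_{2}/(2)! × [f^{(1)}(30) − f^{(1)}(12)] = 1/12 × (0.0333333 − 0.0833333) = -0.00416667.
Partial sum through k=1: 57.1559.
k=2: B_{4}/(4)! × [f^{(3)}(30) − f^{(3)}(12)] = −1/720 × (7.40741e-05 − 0.00115741) = 1.50463e-06.

S_2 ≈ 57.1559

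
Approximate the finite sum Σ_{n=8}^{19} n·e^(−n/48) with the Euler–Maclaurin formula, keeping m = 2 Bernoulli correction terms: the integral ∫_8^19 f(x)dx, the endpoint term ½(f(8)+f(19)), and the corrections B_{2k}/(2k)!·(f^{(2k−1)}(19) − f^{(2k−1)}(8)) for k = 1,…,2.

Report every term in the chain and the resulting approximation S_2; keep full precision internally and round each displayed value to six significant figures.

S_2 ≈ 120.348

∫_8^19 x·e^(−x/48) dx evaluates to 110.593.
Endpoint term: (f(8) + f(19))/2 = (6.77185 + 12.7893)/2 = 9.78056.
So far: 120.373.
k=1: B_{2}/(2)! × [f^{(1)}(19) − f^{(1)}(8)] = 1/12 × (0.406676 − 0.705401) = -0.0248938.
Partial sum through k=1: 120.348.
k=2: B_{4}/(4)! × [f^{(3)}(19) − f^{(3)}(8)] = −1/720 × (0.000760813 − 0.00104096) = 3.89089e-07.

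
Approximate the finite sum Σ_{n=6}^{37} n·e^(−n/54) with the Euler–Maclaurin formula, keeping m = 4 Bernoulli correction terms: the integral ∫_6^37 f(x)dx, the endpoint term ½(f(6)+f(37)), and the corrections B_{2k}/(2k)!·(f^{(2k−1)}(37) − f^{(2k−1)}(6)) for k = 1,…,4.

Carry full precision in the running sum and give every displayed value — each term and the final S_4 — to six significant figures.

S_4 ≈ 434.594

∫_6^37 x·e^(−x/54) dx evaluates to 422.639.
Endpoint term: (f(6) + f(37))/2 = (5.36904 + 18.6479)/2 = 12.0085.
Integral + boundary = 434.647.
k=1: B_{2}/(2)! × [f^{(1)}(37) − f^{(1)}(6)] = 1/12 × (0.158666 − 0.795413) = -0.0530623.
After k=1: 434.594.
k=2: B_{4}/(4)! × [f^{(3)}(37) − f^{(3)}(6)] = −1/720 × (0.000400089 − 0.000886520) = 6.75598e-07.
After k=2: 434.594.
k=3: B_{6}/(6)! × [f^{(5)}(37) − f^{(5)}(6)] = 1/30240 × (2.55750e-07 − 5.14494e-07) = -8.55636e-12.
After k=3: 434.594.
k=4: B_{8}/(8)! × [f^{(7)}(37) − f^{(7)}(6)] = −1/1209600 × (1.28359e-10 − 2.48617e-10) = 9.94201e-17.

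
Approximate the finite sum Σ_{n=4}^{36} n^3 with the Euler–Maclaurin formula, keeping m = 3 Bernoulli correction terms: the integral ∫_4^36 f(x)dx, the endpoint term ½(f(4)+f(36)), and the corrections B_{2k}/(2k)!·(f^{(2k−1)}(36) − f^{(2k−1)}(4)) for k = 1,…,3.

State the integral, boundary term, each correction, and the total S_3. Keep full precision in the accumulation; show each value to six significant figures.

Integral: ∫_4^36 x^3 dx = 419840.
Endpoint term: (f(4) + f(36))/2 = (64.0000 + 46656.0)/2 = 23360.0.
Integral + boundary = 443200.
Order-1 term: 1/12 · (3888.00 − 48.0000) = 320.000.
Running total after k=1: 443520.
Order-2 term: −1/720 · (6.00000 − 6.00000) = 0.00000.
Running total after k=2: 443520.
Order-3 term: 1/30240 · (0.00000 − 0.00000) = 0.00000.

S_3 ≈ 443520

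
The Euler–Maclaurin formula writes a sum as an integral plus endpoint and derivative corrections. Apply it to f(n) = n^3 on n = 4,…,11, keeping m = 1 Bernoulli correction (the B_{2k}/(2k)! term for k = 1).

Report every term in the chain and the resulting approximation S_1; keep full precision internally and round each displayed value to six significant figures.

∫_4^11 x^3 dx evaluates to 3596.25.
Boundary: ½(f(4) + f(11)) = ½(64.0000 + 1331.00) = 697.500.
Integral + boundary = 4293.75.
k=1: B_{2}/(2)! × [f^{(1)}(11) − f^{(1)}(4)] = 1/12 × (363.000 − 48.0000) = 26.2500.

S_1 ≈ 4320.00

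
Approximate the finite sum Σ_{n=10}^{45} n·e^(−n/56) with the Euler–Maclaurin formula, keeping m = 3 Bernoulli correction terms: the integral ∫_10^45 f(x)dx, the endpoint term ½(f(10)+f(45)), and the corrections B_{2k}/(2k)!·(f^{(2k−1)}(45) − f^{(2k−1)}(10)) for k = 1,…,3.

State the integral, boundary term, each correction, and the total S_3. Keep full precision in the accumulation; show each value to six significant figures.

The integral term ∫_10^45 x·e^(−x/56) dx = 559.228.
Boundary: ½(f(10) + f(45)) = ½(8.36464 + 20.1477) = 14.2562.
So far: 573.484.
k=1: B_{2}/(2)! × [f^{(1)}(45) − f^{(1)}(10)] = 1/12 × (0.0879464 − 0.687096) = -0.0499291.
After k=1: 573.434.
k=2: B_{4}/(4)! × [f^{(3)}(45) − f^{(3)}(10)] = −1/720 × (0.000313584 − 0.000752559) = 6.09687e-07.
After k=2: 573.434.
k=3: B_{6}/(6)! × [f^{(5)}(45) − f^{(5)}(10)] = 1/30240 × (1.91047e-07 − 4.10082e-07) = -7.24322e-12.

S_3 ≈ 573.434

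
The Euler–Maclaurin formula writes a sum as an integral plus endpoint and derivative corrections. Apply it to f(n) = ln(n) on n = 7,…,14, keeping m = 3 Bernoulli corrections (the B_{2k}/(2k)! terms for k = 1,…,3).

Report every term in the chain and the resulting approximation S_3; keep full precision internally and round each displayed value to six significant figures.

∫_7^14 ln(x) dx evaluates to 16.3254.
½[f(7) + f(14)] = ½[1.94591 + 2.63906] = 2.29248.
Running total after boundary: 18.6179.
Correction k=1: B_{2}/2! · (f^{(1)}(14) − f^{(1)}(7)) = 1/12 · (0.0714286 − 0.142857) = -0.00595238.
After k=1: 18.6120.
Correction k=2: B_{4}/4! · (f^{(3)}(14) − f^{(3)}(7)) = −1/720 · (0.000728863 − 0.00583090) = 7.08617e-06.
After k=2: 18.6120.
Correction k=3: B_{6}/6! · (f^{(5)}(14) − f^{(5)}(7)) = 1/30240 · (4.46243e-05 − 0.00142798) = -4.57458e-08.

S_3 ≈ 18.6120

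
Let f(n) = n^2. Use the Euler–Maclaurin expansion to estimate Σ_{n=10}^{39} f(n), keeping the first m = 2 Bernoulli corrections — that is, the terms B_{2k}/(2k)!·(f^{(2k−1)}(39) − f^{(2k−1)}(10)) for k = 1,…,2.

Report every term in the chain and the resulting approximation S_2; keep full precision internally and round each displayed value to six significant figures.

S_2 ≈ 20255.0

The integral term ∫_10^39 x^2 dx = 19439.7.
Endpoint term: (f(10) + f(39))/2 = (100.000 + 1521.00)/2 = 810.500.
So far: 20250.2.
Correction k=1: B_{2}/2! · (f^{(1)}(39) − f^{(1)}(10)) = 1/12 · (78.0000 − 20.0000) = 4.83333.
Partial sum through k=1: 20255.0.
Correction k=2: B_{4}/4! · (f^{(3)}(39) − f^{(3)}(10)) = −1/720 · (0.00000 − 0.00000) = 0.00000.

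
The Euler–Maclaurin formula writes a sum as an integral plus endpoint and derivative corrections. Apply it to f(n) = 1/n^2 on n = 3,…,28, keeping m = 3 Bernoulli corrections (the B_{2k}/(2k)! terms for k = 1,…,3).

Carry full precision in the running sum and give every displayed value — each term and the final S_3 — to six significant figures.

Integral: ∫_3^28 1/x^2 dx = 0.297619.
½[f(3) + f(28)] = ½[0.111111 + 0.00127551] = 0.0561933.
So far: 0.353812.
Order-1 term: 1/12 · (-9.11079e-05 − (-0.0740741)) = 0.00616525.
Running total after k=1: 0.359978.
Order-2 term: −1/720 · (-1.39451e-06 − (-0.0987654)) = -0.000137172.
Running total after k=2: 0.359840.
Order-3 term: 1/30240 · (-5.33613e-08 − (-0.329218)) = 1.08868e-05.

S_3 ≈ 0.359851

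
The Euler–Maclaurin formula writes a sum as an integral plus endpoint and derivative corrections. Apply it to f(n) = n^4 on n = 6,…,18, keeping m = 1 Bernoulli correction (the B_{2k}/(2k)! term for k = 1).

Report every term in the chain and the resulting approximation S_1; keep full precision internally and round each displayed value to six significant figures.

S_1 ≈ 431366

∫_6^18 x^4 dx evaluates to 376358.
½[f(6) + f(18)] = ½[1296.00 + 104976] = 53136.0.
Integral + boundary = 429494.
Order-1 term: 1/12 · (23328.0 − 864.000) = 1872.00.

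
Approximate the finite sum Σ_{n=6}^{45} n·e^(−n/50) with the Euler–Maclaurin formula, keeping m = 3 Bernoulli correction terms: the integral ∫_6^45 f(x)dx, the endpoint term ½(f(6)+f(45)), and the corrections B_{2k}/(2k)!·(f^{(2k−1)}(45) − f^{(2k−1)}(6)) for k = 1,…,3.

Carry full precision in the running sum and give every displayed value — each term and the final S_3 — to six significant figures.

S_3 ≈ 563.918

The integral term ∫_6^45 x·e^(−x/50) dx = 552.171.
Endpoint term: (f(6) + f(45))/2 = (5.32152 + 18.2956)/2 = 11.8086.
So far: 563.980.
k=1: B_{2}/(2)! × [f^{(1)}(45) − f^{(1)}(6)] = 1/12 × (0.0406570 − 0.780490) = -0.0616528.
Partial sum through k=1: 563.918.
k=2: B_{4}/(4)! × [f^{(3)}(45) − f^{(3)}(6)] = −1/720 × (0.000341519 − 0.00102173) = 9.44741e-07.
Partial sum through k=2: 563.918.
k=3: B_{6}/(6)! × [f^{(5)}(45) − f^{(5)}(6)] = 1/30240 × (2.66710e-07 − 6.92507e-07) = -1.40806e-11.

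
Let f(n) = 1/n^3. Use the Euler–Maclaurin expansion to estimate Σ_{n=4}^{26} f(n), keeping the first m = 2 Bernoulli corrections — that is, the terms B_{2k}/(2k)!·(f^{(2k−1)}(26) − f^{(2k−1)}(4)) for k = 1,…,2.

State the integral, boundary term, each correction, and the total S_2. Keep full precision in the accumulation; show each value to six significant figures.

S_2 ≈ 0.0393070

∫_4^26 1/x^3 dx evaluates to 0.0305104.
Endpoint term: (f(4) + f(26))/2 = (0.0156250 + 5.68958e-05)/2 = 0.00784095.
Integral + boundary = 0.0383513.
k=1: B_{2}/(2)! × [f^{(1)}(26) − f^{(1)}(4)] = 1/12 × (-6.56490e-06 − (-0.0117188)) = 0.000976015.
Running total after k=1: 0.0393273.
k=2: B_{4}/(4)! × [f^{(3)}(26) − f^{(3)}(4)] = −1/720 × (-1.94228e-07 − (-0.0146484)) = -2.03448e-05.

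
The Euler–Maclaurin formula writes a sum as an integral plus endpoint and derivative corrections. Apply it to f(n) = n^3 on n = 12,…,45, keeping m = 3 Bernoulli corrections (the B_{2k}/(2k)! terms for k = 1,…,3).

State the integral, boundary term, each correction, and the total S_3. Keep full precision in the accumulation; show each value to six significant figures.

S_3 ≈ 1.06687e+06

∫_12^45 x^3 dx evaluates to 1.01997e+06.
Boundary: ½(f(12) + f(45)) = ½(1728.00 + 91125.0) = 46426.5.
So far: 1.06640e+06.
k=1: B_{2}/(2)! × [f^{(1)}(45) − f^{(1)}(12)] = 1/12 × (6075.00 − 432.000) = 470.250.
Partial sum through k=1: 1.06687e+06.
k=2: B_{4}/(4)! × [f^{(3)}(45) − f^{(3)}(12)] = −1/720 × (6.00000 − 6.00000) = 0.00000.
Partial sum through k=2: 1.06687e+06.
k=3: B_{6}/(6)! × [f^{(5)}(45) − f^{(5)}(12)] = 1/30240 × (0.00000 − 0.00000) = 0.00000.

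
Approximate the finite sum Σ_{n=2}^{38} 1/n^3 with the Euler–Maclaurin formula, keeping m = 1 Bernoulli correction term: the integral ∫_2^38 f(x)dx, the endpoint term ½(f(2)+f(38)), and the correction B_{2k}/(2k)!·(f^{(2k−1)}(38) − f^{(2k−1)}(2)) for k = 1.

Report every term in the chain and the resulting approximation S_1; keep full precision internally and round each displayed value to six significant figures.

S_1 ≈ 0.202788

Integral: ∫_2^38 1/x^3 dx = 0.124654.
Boundary: ½(f(2) + f(38)) = ½(0.125000 + 1.82242e-05) = 0.0625091.
Running total after boundary: 0.187163.
k=1: B_{2}/(2)! × [f^{(1)}(38) − f^{(1)}(2)] = 1/12 × (-1.43876e-06 − (-0.187500)) = 0.0156249.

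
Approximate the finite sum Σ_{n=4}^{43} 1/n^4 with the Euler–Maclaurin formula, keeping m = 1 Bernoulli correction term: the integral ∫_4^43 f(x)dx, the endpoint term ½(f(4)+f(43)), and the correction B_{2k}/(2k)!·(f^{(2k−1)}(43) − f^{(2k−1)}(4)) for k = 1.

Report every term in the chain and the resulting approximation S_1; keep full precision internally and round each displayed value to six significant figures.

S_1 ≈ 0.00748293

∫_4^43 1/x^4 dx evaluates to 0.00520414.
Endpoint term: (f(4) + f(43))/2 = (0.00390625 + 2.92500e-07)/2 = 0.00195327.
So far: 0.00715741.
Correction k=1: B_{2}/2! · (f^{(1)}(43) − f^{(1)}(4)) = 1/12 · (-2.72093e-08 − (-0.00390625)) = 0.000325519.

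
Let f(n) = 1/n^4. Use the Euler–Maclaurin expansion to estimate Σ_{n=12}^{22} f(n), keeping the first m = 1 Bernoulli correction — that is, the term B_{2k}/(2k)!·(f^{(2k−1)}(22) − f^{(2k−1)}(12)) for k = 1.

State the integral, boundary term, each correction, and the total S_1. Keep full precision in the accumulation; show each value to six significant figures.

S_1 ≈ 0.000189118

Integral: ∫_12^22 1/x^4 dx = 0.000161596.
Endpoint term: (f(12) + f(22))/2 = (4.82253e-05 + 4.26883e-06)/2 = 2.62471e-05.
Integral + boundary = 0.000187844.
k=1: B_{2}/(2)! × [f^{(1)}(22) − f^{(1)}(12)] = 1/12 × (-7.76152e-07 − (-1.60751e-05)) = 1.27491e-06.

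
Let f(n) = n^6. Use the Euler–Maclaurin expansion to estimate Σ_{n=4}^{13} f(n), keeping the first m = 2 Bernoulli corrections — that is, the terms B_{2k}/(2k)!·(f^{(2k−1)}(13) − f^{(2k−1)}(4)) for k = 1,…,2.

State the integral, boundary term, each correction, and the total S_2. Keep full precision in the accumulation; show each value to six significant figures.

Integral: ∫_4^13 x^6 dx = 8.96173e+06.
½[f(4) + f(13)] = ½[4096.00 + 4.82681e+06] = 2.41545e+06.
So far: 1.13772e+07.
k=1: B_{2}/(2)! × [f^{(1)}(13) − f^{(1)}(4)] = 1/12 × (2.22776e+06 − 6144.00) = 185134.
Partial sum through k=1: 1.15623e+07.
k=2: B_{4}/(4)! × [f^{(3)}(13) − f^{(3)}(4)] = −1/720 × (263640 − 7680.00) = -355.500.

S_2 ≈ 1.15620e+07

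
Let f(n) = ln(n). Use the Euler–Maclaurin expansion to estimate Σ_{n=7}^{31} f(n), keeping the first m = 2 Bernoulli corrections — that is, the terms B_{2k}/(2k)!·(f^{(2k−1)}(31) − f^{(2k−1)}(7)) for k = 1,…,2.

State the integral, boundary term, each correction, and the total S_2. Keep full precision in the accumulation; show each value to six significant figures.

S_2 ≈ 71.5130

∫_7^31 ln(x) dx evaluates to 68.8322.
Boundary: ½(f(7) + f(31)) = ½(1.94591 + 3.43399) = 2.68995.
Running total after boundary: 71.5222.
Order-1 term: 1/12 · (0.0322581 − 0.142857) = -0.00921659.
After k=1: 71.5130.
Order-2 term: −1/720 · (6.71344e-05 − 0.00583090) = 8.00524e-06.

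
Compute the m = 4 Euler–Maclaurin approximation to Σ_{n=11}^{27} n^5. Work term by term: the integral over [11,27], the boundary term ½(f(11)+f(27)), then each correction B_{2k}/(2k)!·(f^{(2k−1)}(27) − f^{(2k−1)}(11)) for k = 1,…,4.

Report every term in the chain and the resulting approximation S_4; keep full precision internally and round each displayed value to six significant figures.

Integral: ∫_11^27 x^5 dx = 6.42748e+07.
Boundary: ½(f(11) + f(27)) = ½(161051 + 1.43489e+07) = 7.25498e+06.
Running total after boundary: 7.15298e+07.
Correction k=1: B_{2}/2! · (f^{(1)}(27) − f^{(1)}(11)) = 1/12 · (2.65720e+06 − 73205.0) = 215333.
Partial sum through k=1: 7.17451e+07.
Correction k=2: B_{4}/4! · (f^{(3)}(27) − f^{(3)}(11)) = −1/720 · (43740.0 − 7260.00) = -50.6667.
Partial sum through k=2: 7.17451e+07.
Correction k=3: B_{6}/6! · (f^{(5)}(27) − f^{(5)}(11)) = 1/30240 · (120.000 − 120.000) = 0.00000.
Partial sum through k=3: 7.17451e+07.
Correction k=4: B_{8}/8! · (f^{(7)}(27) − f^{(7)}(11)) = −1/1209600 · (0.00000 − 0.00000) = 0.00000.

S_4 ≈ 7.17451e+07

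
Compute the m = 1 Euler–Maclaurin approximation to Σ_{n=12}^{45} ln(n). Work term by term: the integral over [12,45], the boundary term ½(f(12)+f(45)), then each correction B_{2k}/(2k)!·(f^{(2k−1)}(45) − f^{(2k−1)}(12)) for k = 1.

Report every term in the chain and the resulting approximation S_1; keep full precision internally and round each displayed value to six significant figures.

S_1 ≈ 111.622

Integral: ∫_12^45 ln(x) dx = 108.481.
Boundary: ½(f(12) + f(45)) = ½(2.48491 + 3.80666) = 3.14578.
Running total after boundary: 111.627.
Order-1 term: 1/12 · (0.0222222 − 0.0833333) = -0.00509259.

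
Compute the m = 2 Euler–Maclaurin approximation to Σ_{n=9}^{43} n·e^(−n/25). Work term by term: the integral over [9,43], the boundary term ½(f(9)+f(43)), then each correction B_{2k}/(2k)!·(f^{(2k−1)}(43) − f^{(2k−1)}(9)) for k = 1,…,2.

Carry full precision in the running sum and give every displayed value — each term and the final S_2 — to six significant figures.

The integral term ∫_9^43 x·e^(−x/25) dx = 288.612.
Boundary: ½(f(9) + f(43)) = ½(6.27909 + 7.69984) = 6.98947.
Integral + boundary = 295.602.
Order-1 term: 1/12 · (-0.128928 − 0.446513) = -0.0479534.
Partial sum through k=1: 295.554.
Order-2 term: −1/720 · (0.000366727 − 0.00294698) = 3.58369e-06.

S_2 ≈ 295.554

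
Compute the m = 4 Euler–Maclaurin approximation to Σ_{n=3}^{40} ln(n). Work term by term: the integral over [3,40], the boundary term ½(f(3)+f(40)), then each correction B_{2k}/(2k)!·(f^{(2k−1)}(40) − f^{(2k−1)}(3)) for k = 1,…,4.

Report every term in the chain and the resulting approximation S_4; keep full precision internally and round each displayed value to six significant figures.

S_4 ≈ 109.627

∫_3^40 ln(x) dx evaluates to 107.259.
½[f(3) + f(40)] = ½[1.09861 + 3.68888] = 2.39375.
Running total after boundary: 109.653.
Order-1 term: 1/12 · (0.0250000 − 0.333333) = -0.0256944.
Partial sum through k=1: 109.627.
Order-2 term: −1/720 · (3.12500e-05 − 0.0740741) = 0.000102837.
Partial sum through k=2: 109.627.
Order-3 term: 1/30240 · (2.34375e-07 − 0.0987654) = -3.26604e-06.
Partial sum through k=3: 109.627.
Order-4 term: −1/1209600 · (4.39453e-09 − 0.329218) = 2.72171e-07.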